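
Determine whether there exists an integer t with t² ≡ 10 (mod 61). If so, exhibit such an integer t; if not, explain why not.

Apply Euler's criterion with the prime 61: 10 is a quadratic residue iff 10^30 ≡ 1 (mod 61), and a non-residue iff it is ≡ −1.
Squaring successively (mod 61): 10^2 = 100 ≡ 39; 10^4 ≡ 39² = 1521 ≡ 57; 10^8 ≡ 57² = 3249 ≡ 16; 10^16 ≡ 16² = 256 ≡ 12.
Since 30 = 16 + 8 + 4 + 2, 10^30 ≡ 12 · 16 · 57 · 39; multiplying out mod 61: 12·16 = 192 ≡ 9, then 9·57 = 513 ≡ 25, then 25·39 = 975 ≡ 60. Thus 10^30 ≡ 60 ≡ −1 (mod 61).
The value −1 means 10 is a non-residue modulo 61, so t² ≡ 10 (mod 61) is impossible.

No, no such integer exists.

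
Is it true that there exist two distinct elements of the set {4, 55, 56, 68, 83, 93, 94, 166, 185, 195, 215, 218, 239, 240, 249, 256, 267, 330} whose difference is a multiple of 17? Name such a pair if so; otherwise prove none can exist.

4 and 55 are such a pair.

Reduce each element mod 17: 4↦4, 55↦4, 56↦5, 68↦0, 83↦15, 93↦8, 94↦9, 166↦13, 185↦15, 195↦8, 215↦11, 218↦14, 239↦1, 240↦2, 249↦11, 256↦1, 267↦12, 330↦7. The residue 4 repeats (at 4 and 55), and 55 − 4 = 51 = 3·17.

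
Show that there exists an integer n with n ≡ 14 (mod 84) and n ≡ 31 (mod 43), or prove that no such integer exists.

n = 1106

gcd(84, 43) = 1, so the Chinese Remainder Theorem guarantees exactly one residue class mod 3612 satisfying both.
Write n = 14 + 84t and require 14 + 84t ≡ 31 (mod 43), i.e. 84t ≡ 17 (mod 43).
84 ≡ 41 (mod 43), so this reads 41t ≡ 17 (mod 43). Since 41·21 = 861 = 20·43 + 1, the inverse of 41 mod 43 is 21.
Therefore t ≡ 21·17 = 357 ≡ 13 (mod 43).
Taking t = 13 gives n = 14 + 84·13 = 1106.
Indeed 1106 ≡ 14 (mod 84) and 1106 ≡ 31 (mod 43).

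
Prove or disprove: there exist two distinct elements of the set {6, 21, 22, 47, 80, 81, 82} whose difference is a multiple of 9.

There is no such pair.

Two integers differ by a multiple of 9 exactly when they have the same residue mod 9. The residues are 6↦6, 21↦3, 22↦4, 47↦2, 80↦8, 81↦0, 82↦1.
These 7 residues are pairwise different, hence no difference of two elements is divisible by 9.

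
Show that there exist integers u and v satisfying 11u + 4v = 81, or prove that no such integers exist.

u = 3, v = 12

Since gcd(11, 4) = 1, every integer is an integer combination of 11 and 4.
Dividing repeatedly: 11 = 2·4 + 3, 4 = 1·3 + 1, 3 = 3·1 + 0.
Working back up the chain: 1 = 4 − 1·3 = 4 − (11 − 2·4) = −11 + 3·4. So 11·(-1) + 4·3 = 1.
Times 81: 11·(-81) + 4·243 = 81, so (-81, 243) solves it.
The general solution is u = -81 + 4k, v = 243 − 11k; taking k = 21 gives the smaller pair u = 3, v = 12.
Check: 11·3 + 4·12 = 33 + 48 = 81. ✓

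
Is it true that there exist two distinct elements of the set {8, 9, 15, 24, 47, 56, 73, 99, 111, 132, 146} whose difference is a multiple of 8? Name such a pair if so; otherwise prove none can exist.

8 mod 8 = 0 and 24 mod 8 = 0, so 24 − 8 = 16 = 2·8.

Yes: 8 and 24.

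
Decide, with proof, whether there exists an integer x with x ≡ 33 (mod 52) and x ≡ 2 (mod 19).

x = 553

The moduli 52 and 19 are coprime, so by the Chinese Remainder Theorem a unique solution modulo 988 exists.
Any solution of the first congruence is x = 33 + 52t; substituting into the second, 52t ≡ 2 − 33 ≡ 7 (mod 19).
52 ≡ 14 (mod 19), so this reads 14t ≡ 7 (mod 19). Invert 14 mod 19 by the Euclidean algorithm: 19 = 1·14 + 5, 14 = 2·5 + 4, 5 = 1·4 + 1, 4 = 4·1 + 0; back-substituting, 1 = 5 − 1·4 = 5 − (14 − 2·5) = −14 + 3·5 = −14 + 3·(19 − 1·14) = 3·19 − 4·14. Hence 14·(-4) ≡ 1, so 14⁻¹ ≡ -4 ≡ 15 (mod 19).
Multiplying by 15: t ≡ 15·7 = 105 ≡ 10 (mod 19).
Taking t = 10 gives x = 33 + 52·10 = 553.
Indeed 553 ≡ 33 (mod 52) and 553 ≡ 2 (mod 19).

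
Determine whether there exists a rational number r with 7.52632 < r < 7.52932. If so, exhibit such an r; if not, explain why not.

Scale by 36: the interval becomes (270.94752, 271.05552), which contains the integer 271.
Hence 271/36 is a rational number with 7.52632 < 271/36 < 7.52932.

r = 271/36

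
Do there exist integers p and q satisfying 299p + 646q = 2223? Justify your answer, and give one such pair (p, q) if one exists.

299 and 646 are coprime, so 299p + 646q ranges over all of ℤ.
Run the Euclidean algorithm on 646 and 299: 646 = 2·299 + 48, 299 = 6·48 + 11, 48 = 4·11 + 4, 11 = 2·4 + 3, 4 = 1·3 + 1, 3 = 3·1 + 0.
Working back up the chain: 1 = 4 − 1·3 = 4 − (11 − 2·4) = −11 + 3·4 = −11 + 3·(48 − 4·11) = 3·48 − 13·11 = 3·48 − 13·(299 − 6·48) = −13·299 + 81·48 = −13·299 + 81·(646 − 2·299) = 81·646 − 175·299. So 299·(-175) + 646·81 = 1.
Scaling by 2223 gives the particular solution (p, q) = (-389025, 180063).
The general solution is p = -389025 + 646k, q = 180063 − 299k; taking k = 603 gives the smaller pair p = 513, q = -234.
Indeed 299·513 + 646·(-234) = 153387 − 151164 = 2223.

p = 513, q = -234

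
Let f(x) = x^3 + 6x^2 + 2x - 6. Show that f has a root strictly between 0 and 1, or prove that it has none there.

f(0) = -6 and f(1) = 3, which have opposite signs.
f is continuous everywhere (it is a polynomial), in particular on [0, 1].
By the Intermediate Value Theorem f must vanish at some point of (0, 1).

Yes, f has a root in the interval.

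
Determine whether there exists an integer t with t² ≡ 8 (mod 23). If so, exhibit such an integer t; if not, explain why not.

t = 10

t = 10 works: 10² = 100, and 100 − 8 = 92 = 4·23.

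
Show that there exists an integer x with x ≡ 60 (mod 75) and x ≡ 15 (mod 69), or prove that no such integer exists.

Here gcd(75, 69) = 3, and both 60 and 15 leave remainder 0 mod 3, so the system is consistent.
The integers ≡ 60 (mod 75) are 60, 135, 210, 285, 360, …; their remainders mod 69 are 60, 66, 3, 9, 15, so x = 360 is the first that is ≡ 15 (mod 69).
Verify: 360 = 4·75 + 60 and 360 = 5·69 + 15. ✓

x = 360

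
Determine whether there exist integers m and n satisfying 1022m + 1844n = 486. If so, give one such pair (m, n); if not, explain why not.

m = 807, n = -447

Since gcd(1022, 1844) = 2 and 486 = 2·243, Bézout's identity guarantees a solution.
Dividing through by 2 reduces the equation to 511m + 922n = 243.
Euclidean algorithm: 922 = 1·511 + 411, 511 = 1·411 + 100, 411 = 4·100 + 11, 100 = 9·11 + 1, 11 = 11·1 + 0.
Back-substituting, 1 = 100 − 9·11 = 100 − 9·(411 − 4·100) = −9·411 + 37·100 = −9·411 + 37·(511 − 1·411) = 37·511 − 46·411 = 37·511 − 46·(922 − 1·511) = −46·922 + 83·511; that is, 511·83 + 922·(-46) = 1.
Times 243: 511·20169 + 922·(-11178) = 243, so (20169, -11178) solves it.
Subtracting 21·922 from m and adding 21·511 to n gives the tidier solution (807, -447).
Indeed 1022·807 + 1844·(-447) = 824754 − 824268 = 486.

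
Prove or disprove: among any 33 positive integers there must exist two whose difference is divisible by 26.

True.

There are exactly 26 possible remainders on division by 26.
With 33 integers and only 26 classes, the pigeonhole principle forces two of them, say a and b, into the same class.
Their difference a − b is then a multiple of 26.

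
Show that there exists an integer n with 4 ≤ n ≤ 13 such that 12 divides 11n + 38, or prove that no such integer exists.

There is no such integer n in that range.

The values of 11n + 38 for n = 4, 5, …, 13 are 82, 93, 104, 115, 126, 137, 148, 159, 170, 181; reduced mod 12 these are 10, 9, 8, 7, 6, 5, 4, 3, 2, 1.
Since 0 is absent from this list, 12 ∤ 11n + 38 for every n with 4 ≤ n ≤ 13.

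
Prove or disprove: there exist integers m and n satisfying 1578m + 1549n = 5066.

m = 602, n = -610

Since gcd(1578, 1549) = 1, every integer is an integer combination of 1578 and 1549.
Run the Euclidean algorithm on 1578 and 1549: 1578 = 1·1549 + 29, 1549 = 53·29 + 12, 29 = 2·12 + 5, 12 = 2·5 + 2, 5 = 2·2 + 1, 2 = 2·1 + 0.
Unwinding: 1 = 5 − 2·2 = 5 − 2·(12 − 2·5) = −2·12 + 5·5 = −2·12 + 5·(29 − 2·12) = 5·29 − 12·12 = 5·29 − 12·(1549 − 53·29) = −12·1549 + 641·29 = −12·1549 + 641·(1578 − 1·1549) = 641·1578 − 653·1549, i.e. 1578·641 + 1549·(-653) = 1.
Scaling by 5066 gives the particular solution (m, n) = (3247306, -3308098).
Shifting by a multiple of (1549, −1578) keeps it a solution: m = 3247306 − 2096·1549 = 602, n = -3308098 + 2096·1578 = -610.
Indeed 1578·602 + 1549·(-610) = 949956 − 944890 = 5066.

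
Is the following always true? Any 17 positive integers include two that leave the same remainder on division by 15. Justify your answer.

Yes.

Partition the integers by their residue mod 15; there are 15 classes.
Since 17 > 15, two of the 17 integers must share a residue class by the pigeonhole principle; call them a and b.
That is, a and b leave the same remainder on division by 15, as claimed.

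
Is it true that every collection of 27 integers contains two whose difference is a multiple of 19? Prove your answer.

True.

Each integer lies in one of the 19 residue classes modulo 19.
Since 27 > 19, two of the 27 integers must share a residue class by the pigeonhole principle; call them a and b.
Their difference a − b is then a multiple of 19.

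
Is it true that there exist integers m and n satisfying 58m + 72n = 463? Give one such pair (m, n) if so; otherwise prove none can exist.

No, no such integers exist.

Any value of 58m + 72n is a multiple of gcd(58, 72) = 2.
But 463 is not a multiple of 2 (it leaves remainder 1).
Hence no integers m, n satisfy the equation.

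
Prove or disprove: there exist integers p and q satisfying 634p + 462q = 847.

No, no such integers exist.

gcd(634, 462) = 2, so every integer of the form 634p + 462q is a multiple of 2.
However 847 leaves remainder 1 on division by 2.
Hence no integers p, q satisfy the equation.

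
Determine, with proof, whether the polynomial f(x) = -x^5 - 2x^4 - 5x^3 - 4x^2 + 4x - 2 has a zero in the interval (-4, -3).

f(-4) = 750 and f(-3) = 166, both positive, so a sign-change argument is unavailable; we show f keeps this sign on the whole interval.
Shift to the endpoint -3: with x = -3 − u (0 < u < 1), one computes f(-3 − u) = u^5 + 13u^4 + 71u^3 + 203u^2 + 296u + 166.
All 6 nonzero coefficients of this polynomial in u are positive; hence for u > 0 the value is a sum of positive terms (the constant 166 among them).
So f is strictly positive on (-4, -3); no root exists in the interval.

f has no root in that interval.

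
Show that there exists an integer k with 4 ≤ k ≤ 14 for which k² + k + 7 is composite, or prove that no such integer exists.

k = 7

At k = 7: 7² + 7 + 7 = 63 = 3·21, which is composite.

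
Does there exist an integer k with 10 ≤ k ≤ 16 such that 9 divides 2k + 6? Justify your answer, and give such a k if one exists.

k = 15

At k = 15 we get 2·15 + 6 = 36, and 36 = 9·4.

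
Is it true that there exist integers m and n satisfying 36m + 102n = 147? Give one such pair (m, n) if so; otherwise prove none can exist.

No, no such integers exist.

gcd(36, 102) = 6, so every integer of the form 36m + 102n is a multiple of 6.
However 147 leaves remainder 3 on division by 6.
So the equation is unsolvable over ℤ.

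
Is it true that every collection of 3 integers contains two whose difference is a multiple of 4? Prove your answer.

Take the 3 consecutive integers 4, 5, 6: their residues mod 4 are all distinct because 3 ≤ 4.
The differences between them range over 1, …, 2, none of which is divisible by 4.

No; for instance {4, 5, 6} is a counterexample.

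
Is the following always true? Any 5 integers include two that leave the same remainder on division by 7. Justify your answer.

No, the set {8, 9, 10, 11, 12} is a counterexample.

Take the 5 consecutive integers 8, 9, …, 12: their residues mod 7 are all distinct because 5 ≤ 7.
So no two of them leave the same remainder on division by 7; the claim fails for this set.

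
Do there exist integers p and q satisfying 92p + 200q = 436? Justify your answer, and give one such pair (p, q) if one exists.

gcd(92, 200) = 4, and 4 divides 436, so integer solutions exist.
Dividing through by 4 reduces the equation to 23p + 50q = 109.
Dividing repeatedly: 50 = 2·23 + 4, 23 = 5·4 + 3, 4 = 1·3 + 1, 3 = 3·1 + 0.
Back-substituting, 1 = 4 − 1·3 = 4 − (23 − 5·4) = −23 + 6·4 = −23 + 6·(50 − 2·23) = 6·50 − 13·23; that is, 23·(-13) + 50·6 = 1.
Multiplying through by 109: p = (-13)·109 = -1417, q = 6·109 = 654 is a solution.
Shifting by a multiple of (50, −23) keeps it a solution: p = -1417 + 29·50 = 33, q = 654 − 29·23 = -13.
Check: 92·33 + 200·(-13) = 3036 − 2600 = 436. ✓

p = 33, q = -13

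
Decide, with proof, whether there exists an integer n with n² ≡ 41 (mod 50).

n = 29

n = 29 works: 29² = 841, and 841 − 41 = 800 = 16·50.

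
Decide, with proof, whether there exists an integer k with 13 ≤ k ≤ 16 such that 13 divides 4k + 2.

For k = 13, 14, 15, 16 the values of 4k + 2 modulo 13 are 2, 6, 10, 1 respectively.
None is 0, so 13 never divides 4k + 2 on this range.

No such integer k in that range exists.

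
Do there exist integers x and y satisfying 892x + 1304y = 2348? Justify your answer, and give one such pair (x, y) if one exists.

Every value of 892x + 1304y is a multiple of gcd(892, 1304) = 4; since 4 ∣ 2348, solutions exist.
Dividing through by 4 reduces the equation to 223x + 326y = 587.
Dividing repeatedly: 326 = 1·223 + 103, 223 = 2·103 + 17, 103 = 6·17 + 1, 17 = 17·1 + 0.
Working back up the chain: 1 = 103 − 6·17 = 103 − 6·(223 − 2·103) = −6·223 + 13·103 = −6·223 + 13·(326 − 1·223) = 13·326 − 19·223. So 223·(-19) + 326·13 = 1.
Multiplying through by 587: x = (-19)·587 = -11153, y = 13·587 = 7631 is a solution.
The general solution is x = -11153 + 326k, y = 7631 − 223k; taking k = 35 gives the smaller pair x = 257, y = -174.
Indeed 892·257 + 1304·(-174) = 229244 − 226896 = 2348.

x = 257, y = -174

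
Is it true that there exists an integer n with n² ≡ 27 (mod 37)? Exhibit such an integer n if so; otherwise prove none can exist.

n = 8

Take n = 8. Then 8² = 64 = 1·37 + 27, so 8² ≡ 27 (mod 37).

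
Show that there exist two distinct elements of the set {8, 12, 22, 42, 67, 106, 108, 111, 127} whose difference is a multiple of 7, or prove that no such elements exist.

Yes: 8 and 22.

Both 8 and 22 leave remainder 1 on division by 7; their difference 14 = 2·7 is a multiple of 7.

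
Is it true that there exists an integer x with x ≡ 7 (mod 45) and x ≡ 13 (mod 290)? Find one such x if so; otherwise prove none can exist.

No, no such integer exists.

gcd(45, 290) = 5. If x ≡ 7 (mod 45) and x ≡ 13 (mod 290), then x ≡ 7 (mod 5) and x ≡ 13 (mod 5).
These are incompatible: 7 − 13 = -6 is not divisible by 5.
So no integer satisfies both congruences.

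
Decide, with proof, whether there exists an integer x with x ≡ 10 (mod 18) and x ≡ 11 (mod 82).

gcd(18, 82) = 2. If x ≡ 10 (mod 18) and x ≡ 11 (mod 82), then x ≡ 10 (mod 2) and x ≡ 11 (mod 2).
These are incompatible: 10 − 11 = -1 is not divisible by 2.
So no integer satisfies both congruences.

No such integer exists.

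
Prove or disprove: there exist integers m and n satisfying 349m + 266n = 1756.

Since gcd(349, 266) = 1, every integer is an integer combination of 349 and 266.
Run the Euclidean algorithm on 349 and 266: 349 = 1·266 + 83, 266 = 3·83 + 17, 83 = 4·17 + 15, 17 = 1·15 + 2, 15 = 7·2 + 1, 2 = 2·1 + 0.
Back-substituting, 1 = 15 − 7·2 = 15 − 7·(17 − 1·15) = −7·17 + 8·15 = −7·17 + 8·(83 − 4·17) = 8·83 − 39·17 = 8·83 − 39·(266 − 3·83) = −39·266 + 125·83 = −39·266 + 125·(349 − 1·266) = 125·349 − 164·266; that is, 349·125 + 266·(-164) = 1.
Scaling by 1756 gives the particular solution (m, n) = (219500, -287984).
The general solution is m = 219500 + 266k, n = -287984 − 349k; taking k = -825 gives the smaller pair m = 50, n = -59.
Check: 349·50 + 266·(-59) = 17450 − 15694 = 1756. ✓

m = 50, n = -59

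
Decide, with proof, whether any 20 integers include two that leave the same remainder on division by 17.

There are exactly 17 possible remainders on division by 17.
Since 20 > 17, two of the 20 integers must share a residue class by the pigeonhole principle; call them a and b.
So a and b have equal remainders mod 17, which is exactly what was to be shown.

Yes.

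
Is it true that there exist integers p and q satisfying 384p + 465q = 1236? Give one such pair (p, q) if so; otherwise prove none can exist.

Since gcd(384, 465) = 3 and 1236 = 3·412, Bézout's identity guarantees a solution.
Dividing through by 3 reduces the equation to 128p + 155q = 412.
Euclidean algorithm: 155 = 1·128 + 27, 128 = 4·27 + 20, 27 = 1·20 + 7, 20 = 2·7 + 6, 7 = 1·6 + 1, 6 = 6·1 + 0.
Working back up the chain: 1 = 7 − 1·6 = 7 − (20 − 2·7) = −20 + 3·7 = −20 + 3·(27 − 1·20) = 3·27 − 4·20 = 3·27 − 4·(128 − 4·27) = −4·128 + 19·27 = −4·128 + 19·(155 − 1·128) = 19·155 − 23·128. So 128·(-23) + 155·19 = 1.
Times 412: 128·(-9476) + 155·7828 = 412, so (-9476, 7828) solves it.
The general solution is p = -9476 + 155k, q = 7828 − 128k; taking k = 62 gives the smaller pair p = 134, q = -108.
Check: 384·134 + 465·(-108) = 51456 − 50220 = 1236. ✓

p = 134, q = -108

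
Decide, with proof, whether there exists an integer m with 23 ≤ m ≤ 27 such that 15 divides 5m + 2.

No such integer m in that range exists.

For m = 23, 24, …, 27 the values of 5m + 2 modulo 15 are 12, 2, 7, 12, 2 respectively.
Since 0 is absent from this list, 15 ∤ 5m + 2 for every m with 23 ≤ m ≤ 27.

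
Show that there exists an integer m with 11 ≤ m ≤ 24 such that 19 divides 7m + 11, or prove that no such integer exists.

m = 12

At m = 11 the value 88 is not a multiple of 19. m = 12 works, since 7·12 + 11 = 95 = 5·19.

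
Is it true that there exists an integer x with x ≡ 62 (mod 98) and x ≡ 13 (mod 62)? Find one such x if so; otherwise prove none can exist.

Reduce both congruences modulo 2, which divides 98 and 62: they say x ≡ 62 (mod 2) and x ≡ 13 (mod 2).
These are incompatible: 62 − 13 = 49 is not divisible by 2.
Hence the system has no solution.

No such integer exists.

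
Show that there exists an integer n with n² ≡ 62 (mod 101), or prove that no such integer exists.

No, no such integer exists.

Apply Euler's criterion with the prime 101: 62 is a quadratic residue iff 62^50 ≡ 1 (mod 101), and a non-residue iff it is ≡ −1.
Squaring successively (mod 101): 62^2 = 3844 ≡ 6; 62^4 ≡ 6² = 36 ≡ 36; 62^8 ≡ 36² = 1296 ≡ 84; 62^16 ≡ 84² = 7056 ≡ 87; 62^32 ≡ 87² = 7569 ≡ 95.
Since 50 = 32 + 16 + 2, 62^50 ≡ 95 · 87 · 6; multiplying out mod 101: 95·87 = 8265 ≡ 84, then 84·6 = 504 ≡ 100. Thus 62^50 ≡ 100 ≡ −1 (mod 101).
By Euler's criterion 62 is a quadratic non-residue mod 101: no n satisfies n² ≡ 62 (mod 101).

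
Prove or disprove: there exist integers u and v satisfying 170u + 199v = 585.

170 and 199 are coprime, so 170u + 199v ranges over all of ℤ.
Run the Euclidean algorithm on 199 and 170: 199 = 1·170 + 29, 170 = 5·29 + 25, 29 = 1·25 + 4, 25 = 6·4 + 1, 4 = 4·1 + 0.
Back-substituting, 1 = 25 − 6·4 = 25 − 6·(29 − 1·25) = −6·29 + 7·25 = −6·29 + 7·(170 − 5·29) = 7·170 − 41·29 = 7·170 − 41·(199 − 1·170) = −41·199 + 48·170; that is, 170·48 + 199·(-41) = 1.
Times 585: 170·28080 + 199·(-23985) = 585, so (28080, -23985) solves it.
The general solution is u = 28080 + 199k, v = -23985 − 170k; taking k = -141 gives the smaller pair u = 21, v = -15.
Indeed 170·21 + 199·(-15) = 3570 − 2985 = 585.

u = 21, v = -15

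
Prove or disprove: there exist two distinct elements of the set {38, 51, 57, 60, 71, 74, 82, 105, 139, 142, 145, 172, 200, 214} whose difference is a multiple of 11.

Reduce each element mod 11: 38↦5, 51↦7, 57↦2, 60↦5, 71↦5, 74↦8, 82↦5, 105↦6, 139↦7, 142↦10, 145↦2, 172↦7, 200↦2, 214↦5. The residue 5 repeats (at 38 and 60), and 60 − 38 = 22 = 2·11.

38 and 60 are such a pair.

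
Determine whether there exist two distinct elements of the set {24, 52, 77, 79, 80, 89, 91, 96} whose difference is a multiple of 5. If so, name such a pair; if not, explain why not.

Reduce each element mod 5: 24↦4, 52↦2, 77↦2, 79↦4, 80↦0, 89↦4, 91↦1, 96↦1. The residue 4 repeats (at 24 and 79), and 79 − 24 = 55 = 11·5.

Yes: 24 and 79.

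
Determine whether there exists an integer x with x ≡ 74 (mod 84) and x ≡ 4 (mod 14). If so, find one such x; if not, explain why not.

x = 74

Here gcd(84, 14) = 14, and both 74 and 4 leave remainder 4 mod 14, so the system is consistent.
The smallest candidate x = 74 works directly: 74 ≡ 4 (mod 14).
Check: 74 mod 84 = 74, 74 mod 14 = 4. ✓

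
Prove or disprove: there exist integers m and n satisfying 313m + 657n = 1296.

m = 531, n = -251

Since gcd(313, 657) = 1, every integer is an integer combination of 313 and 657.
Euclidean algorithm: 657 = 2·313 + 31, 313 = 10·31 + 3, 31 = 10·3 + 1, 3 = 3·1 + 0.
Unwinding: 1 = 31 − 10·3 = 31 − 10·(313 − 10·31) = −10·313 + 101·31 = −10·313 + 101·(657 − 2·313) = 101·657 − 212·313, i.e. 313·(-212) + 657·101 = 1.
Scaling by 1296 gives the particular solution (m, n) = (-274752, 130896).
The general solution is m = -274752 + 657k, n = 130896 − 313k; taking k = 419 gives the smaller pair m = 531, n = -251.
Indeed 313·531 + 657·(-251) = 166203 − 164907 = 1296.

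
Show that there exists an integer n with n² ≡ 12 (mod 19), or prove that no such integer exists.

Computing n² mod 19 for n = 0, 1, …, 9 (enough, by the symmetry n ↦ 19 − n) gives 0, 1, 4, 9, 16, 6, 17, 11, 7, 5.
The set of squares mod 19 is therefore {0, 1, 4, 5, 6, 7, 9, 11, 16, 17}, which does not contain 12.
Hence no integer n has n² ≡ 12 (mod 19).

No such integer exists.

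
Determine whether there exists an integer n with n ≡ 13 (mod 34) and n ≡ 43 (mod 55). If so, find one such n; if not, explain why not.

n = 1033

gcd(34, 55) = 1, so the Chinese Remainder Theorem guarantees exactly one residue class mod 1870 satisfying both.
Write n = 13 + 34t and require 13 + 34t ≡ 43 (mod 55), i.e. 34t ≡ 30 (mod 55).
Since 34·34 = 1156 = 21·55 + 1, the inverse of 34 mod 55 is 34.
Therefore t ≡ 34·30 = 1020 ≡ 30 (mod 55).
Taking t = 30 gives n = 13 + 34·30 = 1033.
Verify: 1033 = 30·34 + 13 and 1033 = 18·55 + 43. ✓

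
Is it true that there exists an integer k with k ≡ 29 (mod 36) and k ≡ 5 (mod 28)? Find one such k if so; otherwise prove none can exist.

k = 173

The moduli are not coprime: gcd(36, 28) = 4. Compatibility requires 4 ∣ (5 − 29) = -24, which holds, so solutions exist.
Step through k = 29, 29 + 36, 29 + 2·36, …: the values 29, 65, 101, 137, 173 reduce mod 28 to 1, 9, 17, 25, 5. The value 173 hits 5.
Check: 173 mod 36 = 29, 173 mod 28 = 5. ✓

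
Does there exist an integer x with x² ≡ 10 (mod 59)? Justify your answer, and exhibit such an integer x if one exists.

Apply Euler's criterion with the prime 59: 10 is a quadratic residue iff 10^29 ≡ 1 (mod 59), and a non-residue iff it is ≡ −1.
Squaring successively (mod 59): 10^2 = 100 ≡ 41; 10^4 ≡ 41² = 1681 ≡ 29; 10^8 ≡ 29² = 841 ≡ 15; 10^16 ≡ 15² = 225 ≡ 48.
Since 29 = 16 + 8 + 4 + 1, 10^29 ≡ 48 · 15 · 29 · 10; multiplying out mod 59: 48·15 = 720 ≡ 12, then 12·29 = 348 ≡ 53, then 53·10 = 530 ≡ 58. Thus 10^29 ≡ 58 ≡ −1 (mod 59).
The value −1 means 10 is a non-residue modulo 59, so x² ≡ 10 (mod 59) is impossible.

No such integer exists.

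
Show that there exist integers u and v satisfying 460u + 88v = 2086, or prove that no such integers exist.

No, no such integers exist.

Any value of 460u + 88v is a multiple of gcd(460, 88) = 4.
However 2086 leaves remainder 2 on division by 4.
Hence no integers u, v satisfy the equation.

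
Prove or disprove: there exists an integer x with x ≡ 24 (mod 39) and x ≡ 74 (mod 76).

The moduli 39 and 76 are coprime, so by the Chinese Remainder Theorem a unique solution modulo 2964 exists.
Write x = 24 + 39t and require 24 + 39t ≡ 74 (mod 76), i.e. 39t ≡ 50 (mod 76).
Invert 39 mod 76 by the Euclidean algorithm: 76 = 1·39 + 37, 39 = 1·37 + 2, 37 = 18·2 + 1, 2 = 2·1 + 0; back-substituting, 1 = 37 − 18·2 = 37 − 18·(39 − 1·37) = −18·39 + 19·37 = −18·39 + 19·(76 − 1·39) = 19·76 − 37·39. Hence 39·(-37) ≡ 1, so 39⁻¹ ≡ -37 ≡ 39 (mod 76).
Multiplying by 39: t ≡ 39·50 = 1950 ≡ 50 (mod 76).
Taking t = 50 gives x = 24 + 39·50 = 1974.
Check: 1974 mod 39 = 24, 1974 mod 76 = 74. ✓

x = 1974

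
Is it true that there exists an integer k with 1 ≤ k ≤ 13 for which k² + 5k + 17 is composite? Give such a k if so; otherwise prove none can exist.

k = 8

At k = 8: 8² + 5·8 + 17 = 121 = 11·11, which is composite.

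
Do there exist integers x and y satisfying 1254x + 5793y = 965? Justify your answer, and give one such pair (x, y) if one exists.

Any value of 1254x + 5793y is a multiple of gcd(1254, 5793) = 3.
But 965 = 3·321 + 2, so 3 ∤ 965.
Hence no integers x, y satisfy the equation.

There are no such integers.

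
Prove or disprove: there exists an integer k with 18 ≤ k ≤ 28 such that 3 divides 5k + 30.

k = 18

k = 18 works, since 5·18 + 30 = 120 = 40·3.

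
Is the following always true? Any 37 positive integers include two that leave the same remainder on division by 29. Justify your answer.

Partition the integers by their residue mod 29; there are 29 classes.
With 37 integers and only 29 classes, the pigeonhole principle forces two of them, say a and b, into the same class.
That is, a and b leave the same remainder on division by 29, as claimed.

Yes, this is always true.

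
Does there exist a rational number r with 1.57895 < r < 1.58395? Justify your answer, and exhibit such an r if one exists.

Look for a denominator N such that an integer falls strictly between N·1.57895 and N·1.58395. N = 12 works: 12·1.57895 = 18.94740 < 19 < 19.00740 = 12·1.58395.
Hence 19/12 is a rational number with 1.57895 < 19/12 < 1.58395.

r = 19/12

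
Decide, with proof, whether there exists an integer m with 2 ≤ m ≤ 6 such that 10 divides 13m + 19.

At m = 2, 13·2 + 19 = 45 ≡ 5 (mod 10), and each step in m adds 13 ≡ 3 (mod 10), giving residues 5, 8, 1, 4, 7 for m = 2, 3, …, 6.
None is 0, so 10 never divides 13m + 19 on this range.

No such integer m in that range exists.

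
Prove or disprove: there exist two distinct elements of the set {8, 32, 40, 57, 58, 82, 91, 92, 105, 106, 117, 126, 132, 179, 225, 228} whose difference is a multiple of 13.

32 mod 13 = 6 and 58 mod 13 = 6, so 58 − 32 = 26 = 2·13.

32 and 58 are such a pair.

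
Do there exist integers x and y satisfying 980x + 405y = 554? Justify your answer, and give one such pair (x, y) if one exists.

gcd(980, 405) = 5, so every integer of the form 980x + 405y is a multiple of 5.
But 554 is not a multiple of 5 (it leaves remainder 4).
So the equation is unsolvable over ℤ.

There are no such integers.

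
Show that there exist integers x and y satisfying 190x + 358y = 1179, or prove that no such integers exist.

No, no such integers exist.

Both 190 and 358 are divisible by gcd(190, 358) = 2, hence so is any combination 190x + 358y.
But 1179 is not a multiple of 2 (it leaves remainder 1).
So the equation is unsolvable over ℤ.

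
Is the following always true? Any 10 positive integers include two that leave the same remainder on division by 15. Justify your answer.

No; for instance {52, 53, 54, 55, 56, 57, 58, 59, 60, 61} is a counterexample.

Consider the 10 integers 52, 53, …, 61. They lie in distinct residue classes modulo 15, since 10 ≤ 15.
Hence this collection has no pair with equal remainders mod 15, disproving the claim.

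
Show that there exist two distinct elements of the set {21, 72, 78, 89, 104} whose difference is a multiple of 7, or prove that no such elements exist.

Residues mod 7: 21↦0, 72↦2, 78↦1, 89↦5, 104↦6.
All 5 residues are distinct, so no two elements differ by a multiple of 7.

No such pair exists.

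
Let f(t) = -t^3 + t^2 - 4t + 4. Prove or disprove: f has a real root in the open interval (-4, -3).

No.

Evaluate at the endpoints: f(-4) = 100, f(-3) = 52 — same sign (positive).
The derivative f'(t) = -3t^2 + 2t - 4 is a quadratic with discriminant 2² − 4·(-3)·(-4) = -44 < 0; it never vanishes, so it is always negative (sign of the leading coefficient).
Hence f is strictly decreasing on ℝ, and in particular on [-4, -3]. A strictly monotone function with same-sign endpoint values stays positive on the whole interval, so f has no zero in (-4, -3).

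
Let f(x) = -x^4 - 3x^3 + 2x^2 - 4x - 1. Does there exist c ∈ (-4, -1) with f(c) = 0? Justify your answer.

Such a root exists.

f(-4) = -17 and f(-1) = 7, which have opposite signs.
Since f is a polynomial it is continuous on [-4, -1].
By the Intermediate Value Theorem, f takes the value 0 somewhere in the open interval.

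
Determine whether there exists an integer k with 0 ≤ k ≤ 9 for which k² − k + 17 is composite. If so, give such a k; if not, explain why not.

The values for k = 0, 1, …, 9 are 17, 17, 19, 23, 29, 37, 47, 59, 73, 89, and each of these is prime.
So no value in the range makes the expression composite.

No such integer k in that range exists.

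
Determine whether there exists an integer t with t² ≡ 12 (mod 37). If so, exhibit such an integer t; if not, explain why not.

Take t = 7. Then 7² = 49 = 1·37 + 12, so 7² ≡ 12 (mod 37).

t = 7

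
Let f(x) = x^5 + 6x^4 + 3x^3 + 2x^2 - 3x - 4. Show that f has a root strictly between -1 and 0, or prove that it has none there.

Such a root exists.

f(-1) = 3 and f(0) = -4, which have opposite signs.
f is continuous everywhere (it is a polynomial), in particular on [-1, 0].
By the Intermediate Value Theorem, f takes the value 0 somewhere in the open interval.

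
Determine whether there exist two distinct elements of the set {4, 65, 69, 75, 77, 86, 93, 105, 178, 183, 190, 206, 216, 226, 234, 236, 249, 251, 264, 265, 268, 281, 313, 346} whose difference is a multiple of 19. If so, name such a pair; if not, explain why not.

The pair (4, 251) works.

Both 4 and 251 leave remainder 4 on division by 19; their difference 247 = 13·19 is a multiple of 19.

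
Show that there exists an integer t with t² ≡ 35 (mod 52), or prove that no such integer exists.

There is no such integer.

Since 4 ∣ 52, a solution of t² ≡ 35 (mod 52) would also satisfy t² ≡ 35 ≡ 3 (mod 4).
Since (4 − t)² ≡ t² (mod 4), it suffices to square t = 0, 1, …, 2: the residues are 0, 1, 0.
So the quadratic residues mod 4 are {0, 1}, and 3 is not among them.
Hence no integer t has t² ≡ 35 (mod 52).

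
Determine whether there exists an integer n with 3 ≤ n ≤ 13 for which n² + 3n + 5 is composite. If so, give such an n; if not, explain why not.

At n = 8: 8² + 3·8 + 5 = 93 = 3·31, which is composite.

n = 8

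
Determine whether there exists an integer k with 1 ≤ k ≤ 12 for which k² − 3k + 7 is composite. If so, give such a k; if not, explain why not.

At k = 6: 6² − 3·6 + 7 = 25 = 5·5, which is composite.

k = 6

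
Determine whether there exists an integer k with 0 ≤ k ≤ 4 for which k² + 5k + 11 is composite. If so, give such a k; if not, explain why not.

At k = 2: 2² + 5·2 + 11 = 25 = 5·5, which is composite.

k = 2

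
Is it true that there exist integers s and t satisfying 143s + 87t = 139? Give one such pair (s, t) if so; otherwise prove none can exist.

Since gcd(143, 87) = 1, every integer is an integer combination of 143 and 87.
Euclidean algorithm: 143 = 1·87 + 56, 87 = 1·56 + 31, 56 = 1·31 + 25, 31 = 1·25 + 6, 25 = 4·6 + 1, 6 = 6·1 + 0.
Working back up the chain: 1 = 25 − 4·6 = 25 − 4·(31 − 1·25) = −4·31 + 5·25 = −4·31 + 5·(56 − 1·31) = 5·56 − 9·31 = 5·56 − 9·(87 − 1·56) = −9·87 + 14·56 = −9·87 + 14·(143 − 1·87) = 14·143 − 23·87. So 143·14 + 87·(-23) = 1.
Scaling by 139 gives the particular solution (s, t) = (1946, -3197).
Shifting by a multiple of (87, −143) keeps it a solution: s = 1946 − 22·87 = 32, t = -3197 + 22·143 = -51.
Indeed 143·32 + 87·(-51) = 4576 − 4437 = 139.

s = 32, t = -51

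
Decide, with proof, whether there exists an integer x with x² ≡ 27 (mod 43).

No, no such integer exists.

43 is prime, so by Euler's criterion 27 is a square mod 43 iff 27^((43−1)/2) = 27^21 ≡ 1 (mod 43).
Repeated squaring mod 43: 27^2 = 729 ≡ 41; 27^4 ≡ 41² = 1681 ≡ 4; 27^8 ≡ 4² = 16 ≡ 16; 27^16 ≡ 16² = 256 ≡ 41.
Since 21 = 16 + 4 + 1, 27^21 ≡ 41 · 4 · 27; multiplying out mod 43: 41·4 = 164 ≡ 35, then 35·27 = 945 ≡ 42. Thus 27^21 ≡ 42 ≡ −1 (mod 43).
The value −1 means 27 is a non-residue modulo 43, so x² ≡ 27 (mod 43) is impossible.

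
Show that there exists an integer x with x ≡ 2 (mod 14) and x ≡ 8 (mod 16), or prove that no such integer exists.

Here gcd(14, 16) = 2, and both 2 and 8 leave remainder 0 mod 2, so the system is consistent.
List candidates x ≡ 2 (mod 14): 2, 16, 30, 44, 58, 72. Modulo 16 these are 2, 0, 14, 12, 10, 8; 72 gives 8 as required.
Check: 72 mod 14 = 2, 72 mod 16 = 8. ✓

x = 72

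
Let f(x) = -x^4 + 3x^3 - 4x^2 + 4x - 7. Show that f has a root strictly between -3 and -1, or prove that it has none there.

No.

The endpoint values f(-3) = -217 and f(-1) = -19 are both negative. Claim: f(x) < 0 for every x in (-3, -1).
Shift to the endpoint -1: with x = -1 − u (0 < u < 2), one computes f(-1 − u) = -u^4 - 7u^3 - 19u^2 - 25u - 19.
All 5 nonzero coefficients of this polynomial in u are negative; hence for u > 0 the value is a sum of negative terms (the constant -19 among them).
So f is strictly negative on (-3, -1); no root exists in the interval.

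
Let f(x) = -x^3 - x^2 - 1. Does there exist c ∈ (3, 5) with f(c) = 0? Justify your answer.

No.

The endpoint values f(3) = -37 and f(5) = -151 are both negative. Claim: f(x) < 0 for every x in (3, 5).
Substitute x = 3 + u, where 0 < u < 2 on the interval. Expanding, f(3 + u) = -u^3 - 10u^2 - 33u - 37.
All 4 nonzero coefficients of this polynomial in u are negative; hence for u > 0 the value is a sum of negative terms (the constant -37 among them).
So f is strictly negative on (3, 5); no root exists in the interval.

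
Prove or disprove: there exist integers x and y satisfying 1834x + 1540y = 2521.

There are no such integers.

Both 1834 and 1540 are divisible by gcd(1834, 1540) = 14, hence so is any combination 1834x + 1540y.
However 2521 leaves remainder 1 on division by 14.
Hence no integers x, y satisfy the equation.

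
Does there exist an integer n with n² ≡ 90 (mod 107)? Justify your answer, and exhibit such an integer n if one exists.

n = 25

n = 25 works: 25² = 625, and 625 − 90 = 535 = 5·107.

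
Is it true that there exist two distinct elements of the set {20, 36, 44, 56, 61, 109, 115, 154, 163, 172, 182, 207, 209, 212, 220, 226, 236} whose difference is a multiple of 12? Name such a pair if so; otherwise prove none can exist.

Both 20 and 44 leave remainder 8 on division by 12; their difference 24 = 2·12 is a multiple of 12.

20 and 44 are such a pair.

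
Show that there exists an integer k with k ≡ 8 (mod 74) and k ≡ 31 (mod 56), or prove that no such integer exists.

No, no such integer exists.

gcd(74, 56) = 2. If k ≡ 8 (mod 74) and k ≡ 31 (mod 56), then k ≡ 8 (mod 2) and k ≡ 31 (mod 2).
These are incompatible: 8 − 31 = -23 is not divisible by 2.
Hence the system has no solution.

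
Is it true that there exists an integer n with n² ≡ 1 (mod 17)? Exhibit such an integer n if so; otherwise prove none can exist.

Take n = 1. Then 1² = 1, and since 0 ≤ 1 < 17 this is already reduced: 1² ≡ 1 (mod 17).

n = 1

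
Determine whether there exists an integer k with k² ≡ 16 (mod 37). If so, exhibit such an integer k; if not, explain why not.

Take k = 4. Then 4² = 16, and since 0 ≤ 16 < 37 this is already reduced: 4² ≡ 16 (mod 37).

k = 4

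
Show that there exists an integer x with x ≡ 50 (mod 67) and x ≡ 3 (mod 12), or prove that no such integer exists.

The moduli 67 and 12 are coprime, so by the Chinese Remainder Theorem a unique solution modulo 804 exists.
Any solution of the first congruence is x = 50 + 67t; substituting into the second, 67t ≡ 3 − 50 ≡ 1 (mod 12).
67 ≡ 7 (mod 12), so this reads 7t ≡ 1 (mod 12). Invert 7 mod 12 by the Euclidean algorithm: 12 = 1·7 + 5, 7 = 1·5 + 2, 5 = 2·2 + 1, 2 = 2·1 + 0; back-substituting, 1 = 5 − 2·2 = 5 − 2·(7 − 1·5) = −2·7 + 3·5 = −2·7 + 3·(12 − 1·7) = 3·12 − 5·7. Hence 7·(-5) ≡ 1, so 7⁻¹ ≡ -5 ≡ 7 (mod 12).
Multiplying by 7: t ≡ 7·1 = 7 (mod 12).
With t = 7: x = 50 + 67·7 = 519.
Indeed 519 ≡ 50 (mod 67) and 519 ≡ 3 (mod 12).

x = 519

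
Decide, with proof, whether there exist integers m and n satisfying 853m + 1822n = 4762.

Since gcd(853, 1822) = 1, every integer is an integer combination of 853 and 1822.
Euclidean algorithm: 1822 = 2·853 + 116, 853 = 7·116 + 41, 116 = 2·41 + 34, 41 = 1·34 + 7, 34 = 4·7 + 6, 7 = 1·6 + 1, 6 = 6·1 + 0.
Unwinding: 1 = 7 − 1·6 = 7 − (34 − 4·7) = −34 + 5·7 = −34 + 5·(41 − 1·34) = 5·41 − 6·34 = 5·41 − 6·(116 − 2·41) = −6·116 + 17·41 = −6·116 + 17·(853 − 7·116) = 17·853 − 125·116 = 17·853 − 125·(1822 − 2·853) = −125·1822 + 267·853, i.e. 853·267 + 1822·(-125) = 1.
Times 4762: 853·1271454 + 1822·(-595250) = 4762, so (1271454, -595250) solves it.
Shifting by a multiple of (1822, −853) keeps it a solution: m = 1271454 − 697·1822 = 1520, n = -595250 + 697·853 = -709.
Check: 853·1520 + 1822·(-709) = 1296560 − 1291798 = 4762. ✓

m = 1520, n = -709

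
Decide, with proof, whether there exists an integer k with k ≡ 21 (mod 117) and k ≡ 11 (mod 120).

No such integer exists.

gcd(117, 120) = 3. If k ≡ 21 (mod 117) and k ≡ 11 (mod 120), then k ≡ 21 (mod 3) and k ≡ 11 (mod 3).
But 21 mod 3 = 0 while 11 mod 3 = 2, a contradiction.
So no integer satisfies both congruences.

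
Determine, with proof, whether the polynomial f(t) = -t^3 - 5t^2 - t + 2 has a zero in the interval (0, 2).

Yes, f has a root in the interval.

f(0) = 2 and f(2) = -28, which have opposite signs.
Since f is a polynomial it is continuous on [0, 2].
By the Intermediate Value Theorem, f takes the value 0 somewhere in the open interval.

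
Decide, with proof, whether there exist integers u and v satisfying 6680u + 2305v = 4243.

gcd(6680, 2305) = 5, so every integer of the form 6680u + 2305v is a multiple of 5.
But 4243 is not a multiple of 5 (it leaves remainder 3).
Therefore 6680u + 2305v = 4243 has no solution in integers.

No such integers exist.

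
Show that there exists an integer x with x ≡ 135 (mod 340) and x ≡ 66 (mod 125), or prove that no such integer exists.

gcd(340, 125) = 5. If x ≡ 135 (mod 340) and x ≡ 66 (mod 125), then x ≡ 135 (mod 5) and x ≡ 66 (mod 5).
However 135 ≡ 0 and 66 ≡ 1 (mod 5), and 0 ≠ 1.
Therefore no such x exists.

No, no such integer exists.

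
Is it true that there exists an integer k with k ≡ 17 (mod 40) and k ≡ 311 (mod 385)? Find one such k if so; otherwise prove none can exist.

Both moduli are multiples of 5 = gcd(40, 385), so any solution would satisfy k ≡ 17 and k ≡ 311 modulo 5 simultaneously.
These are incompatible: 17 − 311 = -294 is not divisible by 5.
So no integer satisfies both congruences.

No such integer exists.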